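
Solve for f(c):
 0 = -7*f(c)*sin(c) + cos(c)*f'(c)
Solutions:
 f(c) = C1/cos(c)^7


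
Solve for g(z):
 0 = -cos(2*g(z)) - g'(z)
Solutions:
 g(z) = -asin((C1 + exp(4*z))/(C1 - exp(4*z)))/2 + pi/2
 g(z) = asin((C1 + exp(4*z))/(C1 - exp(4*z)))/2


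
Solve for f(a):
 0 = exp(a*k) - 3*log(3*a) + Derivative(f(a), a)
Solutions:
 f(a) = C1 + 3*a*log(a) + 3*a*(-1 + log(3)) + Piecewise((-exp(a*k)/k, Ne(k, 0)), (-a, True))


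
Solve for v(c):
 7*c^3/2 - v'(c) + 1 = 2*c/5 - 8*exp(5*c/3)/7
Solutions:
 v(c) = C1 + 7*c^4/8 - c^2/5 + c + 24*exp(5*c/3)/35


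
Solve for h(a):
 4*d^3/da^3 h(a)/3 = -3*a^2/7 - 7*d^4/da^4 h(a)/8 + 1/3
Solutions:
 h(a) = C1 + C2*a + C3*a^2 + C4*exp(-32*a/21) - 3*a^5/560 + 9*a^4/512 - 55*a^3/12288


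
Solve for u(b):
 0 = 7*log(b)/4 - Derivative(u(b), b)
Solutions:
 u(b) = C1 + 7*b*log(b)/4 - 7*b/4


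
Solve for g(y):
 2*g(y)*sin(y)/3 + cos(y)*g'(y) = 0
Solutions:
 g(y) = C1*cos(y)^(2/3)


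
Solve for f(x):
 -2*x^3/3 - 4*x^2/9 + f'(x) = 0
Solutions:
 f(x) = C1 + x^4/6 + 4*x^3/27


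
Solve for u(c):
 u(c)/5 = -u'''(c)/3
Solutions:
 u(c) = C3*exp(-3^(1/3)*5^(2/3)*c/5) + (C1*sin(3^(5/6)*5^(2/3)*c/10) + C2*cos(3^(5/6)*5^(2/3)*c/10))*exp(3^(1/3)*5^(2/3)*c/10)


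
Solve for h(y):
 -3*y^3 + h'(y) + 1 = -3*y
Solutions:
 h(y) = C1 + 3*y^4/4 - 3*y^2/2 - y


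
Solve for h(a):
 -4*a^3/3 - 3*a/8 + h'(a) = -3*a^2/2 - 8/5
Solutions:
 h(a) = C1 + a^4/3 - a^3/2 + 3*a^2/16 - 8*a/5


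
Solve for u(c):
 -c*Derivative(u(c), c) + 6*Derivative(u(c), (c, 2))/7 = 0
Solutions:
 u(c) = C1 + C2*erfi(sqrt(21)*c/6)


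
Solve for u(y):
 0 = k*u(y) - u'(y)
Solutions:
 u(y) = C1*exp(k*y)


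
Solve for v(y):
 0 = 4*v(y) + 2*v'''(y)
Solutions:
 v(y) = C3*exp(-2^(1/3)*y) + (C1*sin(2^(1/3)*sqrt(3)*y/2) + C2*cos(2^(1/3)*sqrt(3)*y/2))*exp(2^(1/3)*y/2)


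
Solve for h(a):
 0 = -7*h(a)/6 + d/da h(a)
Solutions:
 h(a) = C1*exp(7*a/6)


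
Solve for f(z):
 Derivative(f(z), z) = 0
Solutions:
 f(z) = C1


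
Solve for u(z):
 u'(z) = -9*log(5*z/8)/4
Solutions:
 u(z) = C1 - 9*z*log(z)/4 - 9*z*log(5)/4 + 9*z/4 + 27*z*log(2)/4


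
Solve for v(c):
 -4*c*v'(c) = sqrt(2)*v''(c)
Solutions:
 v(c) = C1 + C2*erf(2^(1/4)*c)


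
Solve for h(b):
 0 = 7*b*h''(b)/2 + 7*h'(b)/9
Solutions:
 h(b) = C1 + C2*b^(7/9)


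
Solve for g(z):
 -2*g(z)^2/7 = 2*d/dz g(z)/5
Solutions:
 g(z) = 7/(C1 + 5*z)


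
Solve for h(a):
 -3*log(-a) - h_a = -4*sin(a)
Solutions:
 h(a) = C1 - 3*a*log(-a) + 3*a - 4*cos(a)


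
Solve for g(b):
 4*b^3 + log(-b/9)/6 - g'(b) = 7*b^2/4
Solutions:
 g(b) = C1 + b^4 - 7*b^3/12 + b*log(-b)/6 + b*(-2*log(3) - 1)/6


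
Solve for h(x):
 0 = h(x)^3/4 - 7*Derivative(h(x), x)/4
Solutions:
 h(x) = -sqrt(14)*sqrt(-1/(C1 + x))/2
 h(x) = sqrt(14)*sqrt(-1/(C1 + x))/2


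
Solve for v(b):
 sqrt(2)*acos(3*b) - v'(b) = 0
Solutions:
 v(b) = C1 + sqrt(2)*(b*acos(3*b) - sqrt(1 - 9*b^2)/3)


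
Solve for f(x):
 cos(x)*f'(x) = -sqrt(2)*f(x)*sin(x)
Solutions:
 f(x) = C1*cos(x)^(sqrt(2))


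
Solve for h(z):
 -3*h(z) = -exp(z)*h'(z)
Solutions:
 h(z) = C1*exp(-3*exp(-z))


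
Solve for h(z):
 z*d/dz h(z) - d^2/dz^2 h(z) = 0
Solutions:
 h(z) = C1 + C2*erfi(sqrt(2)*z/2)


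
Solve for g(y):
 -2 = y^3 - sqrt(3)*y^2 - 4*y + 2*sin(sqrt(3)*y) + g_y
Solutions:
 g(y) = C1 - y^4/4 + sqrt(3)*y^3/3 + 2*y^2 - 2*y + 2*sqrt(3)*cos(sqrt(3)*y)/3


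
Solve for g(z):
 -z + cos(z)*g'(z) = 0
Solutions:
 g(z) = C1 + Integral(z/cos(z), z)


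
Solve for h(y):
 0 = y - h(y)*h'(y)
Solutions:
 h(y) = -sqrt(C1 + y^2)
 h(y) = sqrt(C1 + y^2)


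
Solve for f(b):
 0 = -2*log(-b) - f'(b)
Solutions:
 f(b) = C1 - 2*b*log(-b) + 2*b


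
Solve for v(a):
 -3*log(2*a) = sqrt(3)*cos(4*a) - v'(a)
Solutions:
 v(a) = C1 + 3*a*log(a) - 3*a + 3*a*log(2) + sqrt(3)*sin(4*a)/4


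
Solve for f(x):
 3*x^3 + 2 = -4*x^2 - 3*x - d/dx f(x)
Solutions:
 f(x) = C1 - 3*x^4/4 - 4*x^3/3 - 3*x^2/2 - 2*x


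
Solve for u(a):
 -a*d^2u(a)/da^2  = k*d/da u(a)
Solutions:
 u(a) = C1 + a^(1 - re(k))*(C2*sin(log(a)*Abs(im(k))) + C3*cos(log(a)*im(k)))


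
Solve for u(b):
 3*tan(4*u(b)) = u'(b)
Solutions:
 u(b) = -asin(C1*exp(12*b))/4 + pi/4
 u(b) = asin(C1*exp(12*b))/4


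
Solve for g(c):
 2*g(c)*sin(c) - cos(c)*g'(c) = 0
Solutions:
 g(c) = C1/cos(c)^2


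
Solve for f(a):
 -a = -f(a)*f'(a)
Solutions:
 f(a) = -sqrt(C1 + a^2)
 f(a) = sqrt(C1 + a^2)


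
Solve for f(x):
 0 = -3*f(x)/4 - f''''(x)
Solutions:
 f(x) = (C1*sin(3^(1/4)*x/2) + C2*cos(3^(1/4)*x/2))*exp(-3^(1/4)*x/2) + (C3*sin(3^(1/4)*x/2) + C4*cos(3^(1/4)*x/2))*exp(3^(1/4)*x/2)


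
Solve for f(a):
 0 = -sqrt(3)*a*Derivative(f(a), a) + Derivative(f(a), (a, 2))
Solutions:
 f(a) = C1 + C2*erfi(sqrt(2)*3^(1/4)*a/2)


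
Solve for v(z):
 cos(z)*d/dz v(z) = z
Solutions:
 v(z) = C1 + Integral(z/cos(z), z)


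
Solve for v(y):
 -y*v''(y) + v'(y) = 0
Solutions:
 v(y) = C1 + C2*y^2


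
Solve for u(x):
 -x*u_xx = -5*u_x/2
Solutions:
 u(x) = C1 + C2*x^(7/2)


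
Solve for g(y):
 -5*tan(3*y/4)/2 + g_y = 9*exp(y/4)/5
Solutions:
 g(y) = C1 + 36*exp(y/4)/5 - 10*log(cos(3*y/4))/3


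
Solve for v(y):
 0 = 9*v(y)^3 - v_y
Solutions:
 v(y) = -sqrt(2)*sqrt(-1/(C1 + 9*y))/2
 v(y) = sqrt(2)*sqrt(-1/(C1 + 9*y))/2


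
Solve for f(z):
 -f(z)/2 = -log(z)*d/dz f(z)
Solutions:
 f(z) = C1*exp(li(z)/2)


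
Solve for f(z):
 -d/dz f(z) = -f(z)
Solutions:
 f(z) = C1*exp(z)


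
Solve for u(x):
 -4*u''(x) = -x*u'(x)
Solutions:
 u(x) = C1 + C2*erfi(sqrt(2)*x/4)


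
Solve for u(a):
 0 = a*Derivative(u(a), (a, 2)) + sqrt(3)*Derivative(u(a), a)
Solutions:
 u(a) = C1 + C2*a^(1 - sqrt(3))


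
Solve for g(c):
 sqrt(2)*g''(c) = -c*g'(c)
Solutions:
 g(c) = C1 + C2*erf(2^(1/4)*c/2)


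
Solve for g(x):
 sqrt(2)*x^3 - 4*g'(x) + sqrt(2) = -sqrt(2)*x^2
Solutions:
 g(x) = C1 + sqrt(2)*x^4/16 + sqrt(2)*x^3/12 + sqrt(2)*x/4


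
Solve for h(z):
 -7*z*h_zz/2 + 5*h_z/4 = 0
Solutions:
 h(z) = C1 + C2*z^(19/14)


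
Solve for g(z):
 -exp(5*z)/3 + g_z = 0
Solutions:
 g(z) = C1 + exp(5*z)/15


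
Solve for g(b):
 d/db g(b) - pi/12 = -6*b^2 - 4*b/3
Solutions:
 g(b) = C1 - 2*b^3 - 2*b^2/3 + pi*b/12


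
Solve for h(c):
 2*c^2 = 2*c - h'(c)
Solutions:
 h(c) = C1 - 2*c^3/3 + c^2


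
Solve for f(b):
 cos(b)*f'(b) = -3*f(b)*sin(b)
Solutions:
 f(b) = C1*cos(b)^3


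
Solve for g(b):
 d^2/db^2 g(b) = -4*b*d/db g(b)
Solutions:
 g(b) = C1 + C2*erf(sqrt(2)*b)


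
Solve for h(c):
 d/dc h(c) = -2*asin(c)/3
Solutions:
 h(c) = C1 - 2*c*asin(c)/3 - 2*sqrt(1 - c^2)/3


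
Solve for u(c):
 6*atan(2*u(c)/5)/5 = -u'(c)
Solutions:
 Integral(1/atan(2*_y/5), (_y, u(c))) = C1 - 6*c/5


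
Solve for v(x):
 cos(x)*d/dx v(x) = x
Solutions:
 v(x) = C1 + Integral(x/cos(x), x)


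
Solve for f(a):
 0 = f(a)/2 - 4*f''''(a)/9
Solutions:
 f(a) = C1*exp(-2^(1/4)*sqrt(3)*a/2) + C2*exp(2^(1/4)*sqrt(3)*a/2) + C3*sin(2^(1/4)*sqrt(3)*a/2) + C4*cos(2^(1/4)*sqrt(3)*a/2)


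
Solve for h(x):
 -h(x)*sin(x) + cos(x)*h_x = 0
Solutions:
 h(x) = C1/cos(x)


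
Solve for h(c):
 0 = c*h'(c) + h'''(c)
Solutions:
 h(c) = C1 + Integral(C2*airyai(-c) + C3*airybi(-c), c)


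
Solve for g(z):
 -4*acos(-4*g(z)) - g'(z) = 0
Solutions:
 Integral(1/acos(-4*_y), (_y, g(z))) = C1 - 4*z


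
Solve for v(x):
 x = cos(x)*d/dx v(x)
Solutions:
 v(x) = C1 + Integral(x/cos(x), x)


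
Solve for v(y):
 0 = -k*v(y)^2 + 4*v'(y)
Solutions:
 v(y) = -4/(C1 + k*y)


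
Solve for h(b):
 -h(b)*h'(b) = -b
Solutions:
 h(b) = -sqrt(C1 + b^2)
 h(b) = sqrt(C1 + b^2)


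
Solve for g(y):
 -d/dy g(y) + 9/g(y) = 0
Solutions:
 g(y) = -sqrt(C1 + 18*y)
 g(y) = sqrt(C1 + 18*y)


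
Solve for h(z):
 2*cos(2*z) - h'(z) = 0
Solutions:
 h(z) = C1 + sin(2*z)


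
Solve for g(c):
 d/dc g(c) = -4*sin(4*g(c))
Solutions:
 g(c) = -acos((-C1 - exp(32*c))/(C1 - exp(32*c)))/4 + pi/2
 g(c) = acos((-C1 - exp(32*c))/(C1 - exp(32*c)))/4


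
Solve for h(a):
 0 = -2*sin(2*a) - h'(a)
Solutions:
 h(a) = C1 + cos(2*a)


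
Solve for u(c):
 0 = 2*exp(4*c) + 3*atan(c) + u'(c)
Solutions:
 u(c) = C1 - 3*c*atan(c) - exp(4*c)/2 + 3*log(c^2 + 1)/2


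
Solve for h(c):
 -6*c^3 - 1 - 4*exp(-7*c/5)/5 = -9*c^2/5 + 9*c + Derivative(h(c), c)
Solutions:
 h(c) = C1 - 3*c^4/2 + 3*c^3/5 - 9*c^2/2 - c + 4*exp(-7*c/5)/7


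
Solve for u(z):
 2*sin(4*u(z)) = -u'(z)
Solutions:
 u(z) = -acos((-C1 - exp(16*z))/(C1 - exp(16*z)))/4 + pi/2
 u(z) = acos((-C1 - exp(16*z))/(C1 - exp(16*z)))/4


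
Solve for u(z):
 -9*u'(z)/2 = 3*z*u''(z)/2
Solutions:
 u(z) = C1 + C2/z^2


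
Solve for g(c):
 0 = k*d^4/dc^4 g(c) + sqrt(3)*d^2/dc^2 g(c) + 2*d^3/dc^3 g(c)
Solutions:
 g(c) = C1 + C2*c + C3*exp(c*(sqrt(-sqrt(3)*k + 1) - 1)/k) + C4*exp(-c*(sqrt(-sqrt(3)*k + 1) + 1)/k)


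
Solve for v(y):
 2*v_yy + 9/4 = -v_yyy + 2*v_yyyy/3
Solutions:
 v(y) = C1 + C2*y + C3*exp(y*(3 - sqrt(57))/4) + C4*exp(y*(3 + sqrt(57))/4) - 9*y^2/16


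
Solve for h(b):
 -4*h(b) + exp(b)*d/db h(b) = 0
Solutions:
 h(b) = C1*exp(-4*exp(-b))


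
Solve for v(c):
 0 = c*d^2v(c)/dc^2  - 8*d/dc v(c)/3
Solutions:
 v(c) = C1 + C2*c^(11/3)


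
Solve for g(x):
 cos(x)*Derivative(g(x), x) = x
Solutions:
 g(x) = C1 + Integral(x/cos(x), x)


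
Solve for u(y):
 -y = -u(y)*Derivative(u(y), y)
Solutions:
 u(y) = -sqrt(C1 + y^2)
 u(y) = sqrt(C1 + y^2)


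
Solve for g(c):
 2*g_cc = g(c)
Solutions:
 g(c) = C1*exp(-sqrt(2)*c/2) + C2*exp(sqrt(2)*c/2)


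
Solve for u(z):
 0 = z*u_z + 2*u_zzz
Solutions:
 u(z) = C1 + Integral(C2*airyai(-2^(2/3)*z/2) + C3*airybi(-2^(2/3)*z/2), z)


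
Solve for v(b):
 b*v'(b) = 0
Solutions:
 v(b) = C1


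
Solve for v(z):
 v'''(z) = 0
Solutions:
 v(z) = C1 + C2*z + C3*z^2


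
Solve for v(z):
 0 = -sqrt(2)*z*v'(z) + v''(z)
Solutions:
 v(z) = C1 + C2*erfi(2^(3/4)*z/2)


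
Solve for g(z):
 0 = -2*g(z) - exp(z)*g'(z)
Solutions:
 g(z) = C1*exp(2*exp(-z))


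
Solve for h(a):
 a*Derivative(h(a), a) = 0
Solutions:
 h(a) = C1


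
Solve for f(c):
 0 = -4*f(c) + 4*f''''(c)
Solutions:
 f(c) = C1*exp(-c) + C2*exp(c) + C3*sin(c) + C4*cos(c)


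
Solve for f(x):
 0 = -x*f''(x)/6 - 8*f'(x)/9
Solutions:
 f(x) = C1 + C2/x^(13/3)


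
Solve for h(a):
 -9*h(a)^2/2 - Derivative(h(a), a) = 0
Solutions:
 h(a) = 2/(C1 + 9*a)


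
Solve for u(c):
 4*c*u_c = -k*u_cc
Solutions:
 u(c) = C1 + C2*sqrt(k)*erf(sqrt(2)*c*sqrt(1/k))


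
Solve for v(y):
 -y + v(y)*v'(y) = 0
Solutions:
 v(y) = -sqrt(C1 + y^2)
 v(y) = sqrt(C1 + y^2)


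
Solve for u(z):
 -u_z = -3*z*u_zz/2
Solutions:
 u(z) = C1 + C2*z^(5/3)


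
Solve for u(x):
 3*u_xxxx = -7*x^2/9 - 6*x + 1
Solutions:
 u(x) = C1 + C2*x + C3*x^2 + C4*x^3 - 7*x^6/9720 - x^5/60 + x^4/72


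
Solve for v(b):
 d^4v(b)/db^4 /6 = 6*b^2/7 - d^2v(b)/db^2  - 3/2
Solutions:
 v(b) = C1 + C2*b + C3*sin(sqrt(6)*b) + C4*cos(sqrt(6)*b) + b^4/14 - 25*b^2/28


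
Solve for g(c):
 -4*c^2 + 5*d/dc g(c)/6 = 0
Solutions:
 g(c) = C1 + 8*c^3/5


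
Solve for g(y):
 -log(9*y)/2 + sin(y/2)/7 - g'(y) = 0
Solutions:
 g(y) = C1 - y*log(y)/2 - y*log(3) + y/2 - 2*cos(y/2)/7


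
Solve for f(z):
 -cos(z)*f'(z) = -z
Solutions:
 f(z) = C1 + Integral(z/cos(z), z)


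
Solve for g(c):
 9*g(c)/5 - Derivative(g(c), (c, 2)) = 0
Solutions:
 g(c) = C1*exp(-3*sqrt(5)*c/5) + C2*exp(3*sqrt(5)*c/5)


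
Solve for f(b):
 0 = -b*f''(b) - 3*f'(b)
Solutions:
 f(b) = C1 + C2/b^2


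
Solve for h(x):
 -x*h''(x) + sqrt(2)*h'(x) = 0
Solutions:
 h(x) = C1 + C2*x^(1 + sqrt(2))


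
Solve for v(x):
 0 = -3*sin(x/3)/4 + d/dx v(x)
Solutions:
 v(x) = C1 - 9*cos(x/3)/4


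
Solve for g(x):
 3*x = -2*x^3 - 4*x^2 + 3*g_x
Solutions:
 g(x) = C1 + x^4/6 + 4*x^3/9 + x^2/2


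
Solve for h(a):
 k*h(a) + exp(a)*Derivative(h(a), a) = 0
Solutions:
 h(a) = C1*exp(k*exp(-a))


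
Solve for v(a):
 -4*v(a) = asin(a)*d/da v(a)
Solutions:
 v(a) = C1*exp(-4*Integral(1/asin(a), a))


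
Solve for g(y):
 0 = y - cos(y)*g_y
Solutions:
 g(y) = C1 + Integral(y/cos(y), y)


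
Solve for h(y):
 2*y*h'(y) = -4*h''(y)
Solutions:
 h(y) = C1 + C2*erf(y/2)


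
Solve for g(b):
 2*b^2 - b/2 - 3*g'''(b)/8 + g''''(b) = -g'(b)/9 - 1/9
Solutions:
 g(b) = C1 + C2*exp(b*(3*3^(2/3)/(16*sqrt(238) + 247)^(1/3) + 6 + 3^(1/3)*(16*sqrt(238) + 247)^(1/3))/48)*sin(3^(1/6)*b*(-3^(2/3)*(16*sqrt(238) + 247)^(1/3) + 9/(16*sqrt(238) + 247)^(1/3))/48) + C3*exp(b*(3*3^(2/3)/(16*sqrt(238) + 247)^(1/3) + 6 + 3^(1/3)*(16*sqrt(238) + 247)^(1/3))/48)*cos(3^(1/6)*b*(-3^(2/3)*(16*sqrt(238) + 247)^(1/3) + 9/(16*sqrt(238) + 247)^(1/3))/48) + C4*exp(b*(-3^(1/3)*(16*sqrt(238) + 247)^(1/3) - 3*3^(2/3)/(16*sqrt(238) + 247)^(1/3) + 3)/24) - 6*b^3 + 9*b^2/4 - 245*b/2


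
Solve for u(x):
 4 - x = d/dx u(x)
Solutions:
 u(x) = C1 - x^2/2 + 4*x


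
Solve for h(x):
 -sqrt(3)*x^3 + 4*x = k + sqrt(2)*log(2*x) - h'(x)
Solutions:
 h(x) = C1 + k*x + sqrt(3)*x^4/4 - 2*x^2 + sqrt(2)*x*log(x) - sqrt(2)*x + sqrt(2)*x*log(2)


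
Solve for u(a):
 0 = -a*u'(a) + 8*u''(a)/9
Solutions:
 u(a) = C1 + C2*erfi(3*a/4)


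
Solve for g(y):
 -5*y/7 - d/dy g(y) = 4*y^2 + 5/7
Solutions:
 g(y) = C1 - 4*y^3/3 - 5*y^2/14 - 5*y/7


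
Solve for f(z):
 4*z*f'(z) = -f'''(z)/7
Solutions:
 f(z) = C1 + Integral(C2*airyai(-28^(1/3)*z) + C3*airybi(-28^(1/3)*z), z)


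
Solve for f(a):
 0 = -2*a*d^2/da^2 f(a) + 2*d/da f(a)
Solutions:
 f(a) = C1 + C2*a^2


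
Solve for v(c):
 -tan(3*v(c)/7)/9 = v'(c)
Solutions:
 v(c) = -7*asin(C1*exp(-c/21))/3 + 7*pi/3
 v(c) = 7*asin(C1*exp(-c/21))/3


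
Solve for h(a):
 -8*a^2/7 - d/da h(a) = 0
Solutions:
 h(a) = C1 - 8*a^3/21


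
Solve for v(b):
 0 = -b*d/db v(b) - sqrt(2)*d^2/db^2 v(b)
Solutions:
 v(b) = C1 + C2*erf(2^(1/4)*b/2)


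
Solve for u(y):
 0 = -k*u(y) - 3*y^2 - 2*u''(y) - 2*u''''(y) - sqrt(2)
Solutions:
 u(y) = C1*exp(-sqrt(2)*y*sqrt(-sqrt(1 - 2*k) - 1)/2) + C2*exp(sqrt(2)*y*sqrt(-sqrt(1 - 2*k) - 1)/2) + C3*exp(-sqrt(2)*y*sqrt(sqrt(1 - 2*k) - 1)/2) + C4*exp(sqrt(2)*y*sqrt(sqrt(1 - 2*k) - 1)/2) - 3*y^2/k - sqrt(2)/k + 12/k^2


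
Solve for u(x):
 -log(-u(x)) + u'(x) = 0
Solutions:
 -li(-u(x)) = C1 + x


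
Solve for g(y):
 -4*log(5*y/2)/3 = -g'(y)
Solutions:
 g(y) = C1 + 4*y*log(y)/3 - 4*y/3 - 4*y*log(2)/3 + 4*y*log(5)/3


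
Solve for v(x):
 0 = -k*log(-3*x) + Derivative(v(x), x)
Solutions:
 v(x) = C1 + k*x*log(-x) + k*x*(-1 + log(3))


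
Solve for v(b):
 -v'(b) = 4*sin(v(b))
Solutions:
 v(b) = -acos((-C1 - exp(8*b))/(C1 - exp(8*b))) + 2*pi
 v(b) = acos((-C1 - exp(8*b))/(C1 - exp(8*b)))


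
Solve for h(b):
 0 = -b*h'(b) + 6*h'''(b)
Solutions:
 h(b) = C1 + Integral(C2*airyai(6^(2/3)*b/6) + C3*airybi(6^(2/3)*b/6), b)


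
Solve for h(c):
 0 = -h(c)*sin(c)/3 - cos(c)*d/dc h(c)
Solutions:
 h(c) = C1*cos(c)^(1/3)


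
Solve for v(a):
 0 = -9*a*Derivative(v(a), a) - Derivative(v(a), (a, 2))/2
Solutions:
 v(a) = C1 + C2*erf(3*a)


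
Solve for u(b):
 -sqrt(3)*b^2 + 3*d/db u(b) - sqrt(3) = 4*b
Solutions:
 u(b) = C1 + sqrt(3)*b^3/9 + 2*b^2/3 + sqrt(3)*b/3


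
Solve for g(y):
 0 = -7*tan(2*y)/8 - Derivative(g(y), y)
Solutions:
 g(y) = C1 + 7*log(cos(2*y))/16


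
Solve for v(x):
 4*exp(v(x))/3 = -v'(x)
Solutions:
 v(x) = log(1/(C1 + 4*x)) + log(3)


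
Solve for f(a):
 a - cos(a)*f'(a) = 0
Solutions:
 f(a) = C1 + Integral(a/cos(a), a)


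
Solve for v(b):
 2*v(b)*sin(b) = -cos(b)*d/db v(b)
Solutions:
 v(b) = C1*cos(b)^2


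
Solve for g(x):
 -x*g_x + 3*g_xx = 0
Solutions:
 g(x) = C1 + C2*erfi(sqrt(6)*x/6)


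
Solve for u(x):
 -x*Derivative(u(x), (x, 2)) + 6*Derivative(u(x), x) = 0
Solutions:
 u(x) = C1 + C2*x^7


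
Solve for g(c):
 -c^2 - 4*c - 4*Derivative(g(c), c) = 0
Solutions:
 g(c) = C1 - c^3/12 - c^2/2


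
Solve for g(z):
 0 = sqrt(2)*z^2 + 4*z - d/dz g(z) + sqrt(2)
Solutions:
 g(z) = C1 + sqrt(2)*z^3/3 + 2*z^2 + sqrt(2)*z


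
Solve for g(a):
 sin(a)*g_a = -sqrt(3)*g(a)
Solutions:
 g(a) = C1*(cos(a) + 1)^(sqrt(3)/2)/(cos(a) - 1)^(sqrt(3)/2)


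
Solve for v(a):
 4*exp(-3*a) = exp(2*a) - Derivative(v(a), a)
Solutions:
 v(a) = C1 + exp(2*a)/2 + 4*exp(-3*a)/3


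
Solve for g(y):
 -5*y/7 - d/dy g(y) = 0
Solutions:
 g(y) = C1 - 5*y^2/14


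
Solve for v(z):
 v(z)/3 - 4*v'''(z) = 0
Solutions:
 v(z) = C3*exp(18^(1/3)*z/6) + (C1*sin(2^(1/3)*3^(1/6)*z/4) + C2*cos(2^(1/3)*3^(1/6)*z/4))*exp(-18^(1/3)*z/12)


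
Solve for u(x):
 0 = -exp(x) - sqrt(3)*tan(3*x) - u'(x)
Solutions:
 u(x) = C1 - exp(x) + sqrt(3)*log(cos(3*x))/3


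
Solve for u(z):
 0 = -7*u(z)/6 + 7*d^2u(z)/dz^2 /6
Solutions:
 u(z) = C1*exp(-z) + C2*exp(z)


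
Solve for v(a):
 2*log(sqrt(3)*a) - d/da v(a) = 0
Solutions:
 v(a) = C1 + 2*a*log(a) - 2*a + a*log(3)


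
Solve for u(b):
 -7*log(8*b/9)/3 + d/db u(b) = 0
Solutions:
 u(b) = C1 + 7*b*log(b)/3 - 14*b*log(3)/3 - 7*b/3 + 7*b*log(2)


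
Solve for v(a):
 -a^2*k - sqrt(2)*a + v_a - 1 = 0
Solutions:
 v(a) = C1 + a^3*k/3 + sqrt(2)*a^2/2 + a


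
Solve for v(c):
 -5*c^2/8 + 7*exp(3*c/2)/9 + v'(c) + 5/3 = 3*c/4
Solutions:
 v(c) = C1 + 5*c^3/24 + 3*c^2/8 - 5*c/3 - 14*exp(3*c/2)/27


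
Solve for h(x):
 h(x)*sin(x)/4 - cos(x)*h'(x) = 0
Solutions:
 h(x) = C1/cos(x)^(1/4)


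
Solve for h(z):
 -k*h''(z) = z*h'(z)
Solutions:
 h(z) = C1 + C2*sqrt(k)*erf(sqrt(2)*z*sqrt(1/k)/2)


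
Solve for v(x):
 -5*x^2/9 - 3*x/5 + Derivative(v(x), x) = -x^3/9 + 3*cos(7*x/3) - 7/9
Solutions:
 v(x) = C1 - x^4/36 + 5*x^3/27 + 3*x^2/10 - 7*x/9 + 9*sin(7*x/3)/7


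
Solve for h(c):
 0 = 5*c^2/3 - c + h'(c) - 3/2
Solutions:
 h(c) = C1 - 5*c^3/9 + c^2/2 + 3*c/2


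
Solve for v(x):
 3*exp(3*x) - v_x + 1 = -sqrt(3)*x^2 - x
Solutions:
 v(x) = C1 + sqrt(3)*x^3/3 + x^2/2 + x + exp(3*x)


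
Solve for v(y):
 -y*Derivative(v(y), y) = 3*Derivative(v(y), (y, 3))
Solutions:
 v(y) = C1 + Integral(C2*airyai(-3^(2/3)*y/3) + C3*airybi(-3^(2/3)*y/3), y)


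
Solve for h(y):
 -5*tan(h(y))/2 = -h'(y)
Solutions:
 h(y) = pi - asin(C1*exp(5*y/2))
 h(y) = asin(C1*exp(5*y/2))


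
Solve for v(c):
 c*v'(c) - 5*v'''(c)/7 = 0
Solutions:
 v(c) = C1 + Integral(C2*airyai(5^(2/3)*7^(1/3)*c/5) + C3*airybi(5^(2/3)*7^(1/3)*c/5), c)


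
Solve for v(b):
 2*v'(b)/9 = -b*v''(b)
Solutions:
 v(b) = C1 + C2*b^(7/9)


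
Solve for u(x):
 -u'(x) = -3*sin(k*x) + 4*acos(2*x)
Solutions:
 u(x) = C1 - 4*x*acos(2*x) + 2*sqrt(1 - 4*x^2) + 3*Piecewise((-cos(k*x)/k, Ne(k, 0)), (0, True))


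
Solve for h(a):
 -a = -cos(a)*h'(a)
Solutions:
 h(a) = C1 + Integral(a/cos(a), a)


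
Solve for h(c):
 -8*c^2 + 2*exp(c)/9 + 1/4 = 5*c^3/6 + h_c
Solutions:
 h(c) = C1 - 5*c^4/24 - 8*c^3/3 + c/4 + 2*exp(c)/9


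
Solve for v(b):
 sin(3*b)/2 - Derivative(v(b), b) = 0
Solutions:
 v(b) = C1 - cos(3*b)/6


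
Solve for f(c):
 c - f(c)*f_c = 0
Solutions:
 f(c) = -sqrt(C1 + c^2)
 f(c) = sqrt(C1 + c^2)


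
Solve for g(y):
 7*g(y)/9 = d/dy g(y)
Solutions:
 g(y) = C1*exp(7*y/9)


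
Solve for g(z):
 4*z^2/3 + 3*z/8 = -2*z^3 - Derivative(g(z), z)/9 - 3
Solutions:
 g(z) = C1 - 9*z^4/2 - 4*z^3 - 27*z^2/16 - 27*z


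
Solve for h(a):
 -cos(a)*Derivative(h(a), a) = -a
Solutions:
 h(a) = C1 + Integral(a/cos(a), a)


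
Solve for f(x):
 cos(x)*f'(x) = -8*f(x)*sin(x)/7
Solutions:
 f(x) = C1*cos(x)^(8/7)


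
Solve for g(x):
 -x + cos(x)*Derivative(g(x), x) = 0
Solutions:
 g(x) = C1 + Integral(x/cos(x), x)


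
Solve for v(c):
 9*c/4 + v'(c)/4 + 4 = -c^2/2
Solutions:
 v(c) = C1 - 2*c^3/3 - 9*c^2/2 - 16*c


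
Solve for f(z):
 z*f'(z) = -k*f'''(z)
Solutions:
 f(z) = C1 + Integral(C2*airyai(z*(-1/k)^(1/3)) + C3*airybi(z*(-1/k)^(1/3)), z)


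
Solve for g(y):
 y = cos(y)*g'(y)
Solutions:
 g(y) = C1 + Integral(y/cos(y), y)


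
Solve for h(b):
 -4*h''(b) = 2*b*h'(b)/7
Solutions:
 h(b) = C1 + C2*erf(sqrt(7)*b/14)


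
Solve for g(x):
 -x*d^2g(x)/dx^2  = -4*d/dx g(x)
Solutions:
 g(x) = C1 + C2*x^5


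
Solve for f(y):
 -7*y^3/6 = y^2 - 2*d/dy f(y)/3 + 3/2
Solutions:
 f(y) = C1 + 7*y^4/16 + y^3/2 + 9*y/4


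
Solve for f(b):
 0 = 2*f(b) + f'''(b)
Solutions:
 f(b) = C3*exp(-2^(1/3)*b) + (C1*sin(2^(1/3)*sqrt(3)*b/2) + C2*cos(2^(1/3)*sqrt(3)*b/2))*exp(2^(1/3)*b/2)


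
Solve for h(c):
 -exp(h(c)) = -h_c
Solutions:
 h(c) = log(-1/(C1 + c))


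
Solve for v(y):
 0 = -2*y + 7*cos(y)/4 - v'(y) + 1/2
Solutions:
 v(y) = C1 - y^2 + y/2 + 7*sin(y)/4


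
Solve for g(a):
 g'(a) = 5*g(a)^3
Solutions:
 g(a) = -sqrt(2)*sqrt(-1/(C1 + 5*a))/2
 g(a) = sqrt(2)*sqrt(-1/(C1 + 5*a))/2


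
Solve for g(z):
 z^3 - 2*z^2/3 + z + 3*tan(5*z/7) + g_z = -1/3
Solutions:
 g(z) = C1 - z^4/4 + 2*z^3/9 - z^2/2 - z/3 + 21*log(cos(5*z/7))/5


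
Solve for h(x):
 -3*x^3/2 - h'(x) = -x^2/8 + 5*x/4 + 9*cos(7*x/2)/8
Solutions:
 h(x) = C1 - 3*x^4/8 + x^3/24 - 5*x^2/8 - 9*sin(7*x/2)/28


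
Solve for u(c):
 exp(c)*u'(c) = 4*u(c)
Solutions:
 u(c) = C1*exp(-4*exp(-c))


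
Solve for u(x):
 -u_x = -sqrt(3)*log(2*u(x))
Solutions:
 -sqrt(3)*Integral(1/(log(_y) + log(2)), (_y, u(x)))/3 = C1 - x


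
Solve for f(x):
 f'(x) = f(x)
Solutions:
 f(x) = C1*exp(x)


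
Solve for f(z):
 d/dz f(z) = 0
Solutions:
 f(z) = C1


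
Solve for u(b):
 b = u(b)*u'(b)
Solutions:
 u(b) = -sqrt(C1 + b^2)
 u(b) = sqrt(C1 + b^2)


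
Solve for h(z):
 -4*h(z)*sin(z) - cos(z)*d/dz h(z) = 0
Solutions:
 h(z) = C1*cos(z)^4


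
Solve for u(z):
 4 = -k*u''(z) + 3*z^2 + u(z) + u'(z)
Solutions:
 u(z) = C1*exp(z*(1 - sqrt(4*k + 1))/(2*k)) + C2*exp(z*(sqrt(4*k + 1) + 1)/(2*k)) - 6*k - 3*z^2 + 6*z - 2


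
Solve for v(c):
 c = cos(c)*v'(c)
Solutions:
 v(c) = C1 + Integral(c/cos(c), c)


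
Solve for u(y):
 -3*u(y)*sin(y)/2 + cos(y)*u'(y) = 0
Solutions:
 u(y) = C1/cos(y)^(3/2)


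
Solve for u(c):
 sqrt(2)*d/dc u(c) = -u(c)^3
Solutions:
 u(c) = -sqrt(-1/(C1 - sqrt(2)*c))
 u(c) = sqrt(-1/(C1 - sqrt(2)*c))


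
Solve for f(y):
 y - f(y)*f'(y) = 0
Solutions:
 f(y) = -sqrt(C1 + y^2)
 f(y) = sqrt(C1 + y^2)


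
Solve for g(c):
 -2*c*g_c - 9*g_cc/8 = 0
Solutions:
 g(c) = C1 + C2*erf(2*sqrt(2)*c/3)


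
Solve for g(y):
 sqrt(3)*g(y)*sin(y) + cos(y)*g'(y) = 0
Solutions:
 g(y) = C1*cos(y)^(sqrt(3))


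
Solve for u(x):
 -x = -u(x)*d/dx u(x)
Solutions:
 u(x) = -sqrt(C1 + x^2)
 u(x) = sqrt(C1 + x^2)


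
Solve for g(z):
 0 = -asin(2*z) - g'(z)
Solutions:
 g(z) = C1 - z*asin(2*z) - sqrt(1 - 4*z^2)/2


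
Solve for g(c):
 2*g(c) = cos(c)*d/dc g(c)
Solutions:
 g(c) = C1*(sin(c) + 1)/(sin(c) - 1)


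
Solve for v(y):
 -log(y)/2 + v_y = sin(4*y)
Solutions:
 v(y) = C1 + y*log(y)/2 - y/2 - cos(4*y)/4


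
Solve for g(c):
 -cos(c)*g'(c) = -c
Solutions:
 g(c) = C1 + Integral(c/cos(c), c)


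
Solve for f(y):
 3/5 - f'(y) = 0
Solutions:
 f(y) = C1 + 3*y/5


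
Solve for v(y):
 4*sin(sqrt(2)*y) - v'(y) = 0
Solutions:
 v(y) = C1 - 2*sqrt(2)*cos(sqrt(2)*y)


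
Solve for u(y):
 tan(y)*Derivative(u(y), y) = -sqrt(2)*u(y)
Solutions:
 u(y) = C1/sin(y)^(sqrt(2))


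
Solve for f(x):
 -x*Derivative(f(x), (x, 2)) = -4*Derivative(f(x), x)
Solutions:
 f(x) = C1 + C2*x^5


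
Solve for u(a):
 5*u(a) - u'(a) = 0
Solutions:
 u(a) = C1*exp(5*a)


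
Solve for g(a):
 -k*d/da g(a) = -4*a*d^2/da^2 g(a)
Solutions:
 g(a) = C1 + a^(re(k)/4 + 1)*(C2*sin(log(a)*Abs(im(k))/4) + C3*cos(log(a)*im(k)/4))


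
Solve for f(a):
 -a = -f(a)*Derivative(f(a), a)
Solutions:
 f(a) = -sqrt(C1 + a^2)
 f(a) = sqrt(C1 + a^2)


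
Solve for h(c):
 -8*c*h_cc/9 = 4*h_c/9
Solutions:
 h(c) = C1 + C2*sqrt(c)


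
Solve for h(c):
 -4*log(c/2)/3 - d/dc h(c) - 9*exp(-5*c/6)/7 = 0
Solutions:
 h(c) = C1 - 4*c*log(c)/3 + 4*c*(log(2) + 1)/3 + 54*exp(-5*c/6)/35


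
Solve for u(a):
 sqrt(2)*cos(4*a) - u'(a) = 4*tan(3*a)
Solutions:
 u(a) = C1 + 4*log(cos(3*a))/3 + sqrt(2)*sin(4*a)/4


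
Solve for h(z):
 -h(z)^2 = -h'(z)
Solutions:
 h(z) = -1/(C1 + z)


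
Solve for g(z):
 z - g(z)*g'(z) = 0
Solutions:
 g(z) = -sqrt(C1 + z^2)
 g(z) = sqrt(C1 + z^2)


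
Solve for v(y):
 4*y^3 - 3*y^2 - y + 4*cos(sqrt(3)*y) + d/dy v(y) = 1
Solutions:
 v(y) = C1 - y^4 + y^3 + y^2/2 + y - 4*sqrt(3)*sin(sqrt(3)*y)/3


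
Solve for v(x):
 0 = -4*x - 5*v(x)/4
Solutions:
 v(x) = -16*x/5


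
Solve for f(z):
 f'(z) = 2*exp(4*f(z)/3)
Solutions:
 f(z) = 3*log(-(-1/(C1 + 8*z))^(1/4)) + 3*log(3)/4
 f(z) = 3*log(-1/(C1 + 8*z))/4 + 3*log(3)/4
 f(z) = 3*log(-I*(-1/(C1 + 8*z))^(1/4)) + 3*log(3)/4
 f(z) = 3*log(I*(-1/(C1 + 8*z))^(1/4)) + 3*log(3)/4


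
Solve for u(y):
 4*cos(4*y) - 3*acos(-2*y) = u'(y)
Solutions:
 u(y) = C1 - 3*y*acos(-2*y) - 3*sqrt(1 - 4*y^2)/2 + sin(4*y)


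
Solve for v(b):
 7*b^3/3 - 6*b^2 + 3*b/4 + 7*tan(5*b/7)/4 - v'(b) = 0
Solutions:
 v(b) = C1 + 7*b^4/12 - 2*b^3 + 3*b^2/8 - 49*log(cos(5*b/7))/20


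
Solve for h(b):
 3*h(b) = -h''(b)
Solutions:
 h(b) = C1*sin(sqrt(3)*b) + C2*cos(sqrt(3)*b)


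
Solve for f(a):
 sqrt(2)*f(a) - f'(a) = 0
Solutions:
 f(a) = C1*exp(sqrt(2)*a)


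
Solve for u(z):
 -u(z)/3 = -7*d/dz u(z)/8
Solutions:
 u(z) = C1*exp(8*z/21)


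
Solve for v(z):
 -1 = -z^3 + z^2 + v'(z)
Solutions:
 v(z) = C1 + z^4/4 - z^3/3 - z


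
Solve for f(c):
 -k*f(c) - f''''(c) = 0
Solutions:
 f(c) = C1*exp(-c*(-k)^(1/4)) + C2*exp(c*(-k)^(1/4)) + C3*exp(-I*c*(-k)^(1/4)) + C4*exp(I*c*(-k)^(1/4))


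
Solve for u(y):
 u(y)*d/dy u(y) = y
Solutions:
 u(y) = -sqrt(C1 + y^2)
 u(y) = sqrt(C1 + y^2)


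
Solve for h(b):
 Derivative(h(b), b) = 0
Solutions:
 h(b) = C1


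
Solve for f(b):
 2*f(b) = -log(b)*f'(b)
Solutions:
 f(b) = C1*exp(-2*li(b))


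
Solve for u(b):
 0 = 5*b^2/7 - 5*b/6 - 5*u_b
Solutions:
 u(b) = C1 + b^3/21 - b^2/12


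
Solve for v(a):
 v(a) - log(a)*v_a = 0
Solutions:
 v(a) = C1*exp(li(a))


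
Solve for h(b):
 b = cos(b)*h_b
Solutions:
 h(b) = C1 + Integral(b/cos(b), b)


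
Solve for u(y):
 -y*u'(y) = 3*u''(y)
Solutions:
 u(y) = C1 + C2*erf(sqrt(6)*y/6)


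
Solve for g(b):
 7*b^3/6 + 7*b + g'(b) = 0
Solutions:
 g(b) = C1 - 7*b^4/24 - 7*b^2/2


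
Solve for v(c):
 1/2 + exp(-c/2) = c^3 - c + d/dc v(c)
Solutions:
 v(c) = C1 - c^4/4 + c^2/2 + c/2 - 2*exp(-c/2)


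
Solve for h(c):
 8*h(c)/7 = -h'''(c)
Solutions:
 h(c) = C3*exp(-2*7^(2/3)*c/7) + (C1*sin(sqrt(3)*7^(2/3)*c/7) + C2*cos(sqrt(3)*7^(2/3)*c/7))*exp(7^(2/3)*c/7)


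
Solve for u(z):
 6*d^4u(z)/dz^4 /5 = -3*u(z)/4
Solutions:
 u(z) = (C1*sin(2^(3/4)*5^(1/4)*z/4) + C2*cos(2^(3/4)*5^(1/4)*z/4))*exp(-2^(3/4)*5^(1/4)*z/4) + (C3*sin(2^(3/4)*5^(1/4)*z/4) + C4*cos(2^(3/4)*5^(1/4)*z/4))*exp(2^(3/4)*5^(1/4)*z/4)


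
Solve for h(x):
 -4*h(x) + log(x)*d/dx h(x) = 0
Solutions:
 h(x) = C1*exp(4*li(x))


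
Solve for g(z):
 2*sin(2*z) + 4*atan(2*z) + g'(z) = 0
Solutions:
 g(z) = C1 - 4*z*atan(2*z) + log(4*z^2 + 1) + cos(2*z)


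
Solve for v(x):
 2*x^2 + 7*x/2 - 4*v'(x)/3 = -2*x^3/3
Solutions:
 v(x) = C1 + x^4/8 + x^3/2 + 21*x^2/16


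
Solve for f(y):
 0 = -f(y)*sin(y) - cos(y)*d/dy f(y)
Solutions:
 f(y) = C1*cos(y)


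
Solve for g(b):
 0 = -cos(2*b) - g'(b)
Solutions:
 g(b) = C1 - sin(2*b)/2


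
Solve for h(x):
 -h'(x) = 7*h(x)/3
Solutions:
 h(x) = C1*exp(-7*x/3)


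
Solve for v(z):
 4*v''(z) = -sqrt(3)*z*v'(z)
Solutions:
 v(z) = C1 + C2*erf(sqrt(2)*3^(1/4)*z/4)


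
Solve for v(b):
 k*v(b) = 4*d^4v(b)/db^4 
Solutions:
 v(b) = C1*exp(-sqrt(2)*b*k^(1/4)/2) + C2*exp(sqrt(2)*b*k^(1/4)/2) + C3*exp(-sqrt(2)*I*b*k^(1/4)/2) + C4*exp(sqrt(2)*I*b*k^(1/4)/2)


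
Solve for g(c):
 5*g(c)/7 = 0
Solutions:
 g(c) = 0


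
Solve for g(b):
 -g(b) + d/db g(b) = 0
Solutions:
 g(b) = C1*exp(b)


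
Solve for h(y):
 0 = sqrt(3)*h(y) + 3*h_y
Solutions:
 h(y) = C1*exp(-sqrt(3)*y/3)


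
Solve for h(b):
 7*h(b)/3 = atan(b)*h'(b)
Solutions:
 h(b) = C1*exp(7*Integral(1/atan(b), b)/3)


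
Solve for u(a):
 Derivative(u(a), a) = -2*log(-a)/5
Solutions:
 u(a) = C1 - 2*a*log(-a)/5 + 2*a/5


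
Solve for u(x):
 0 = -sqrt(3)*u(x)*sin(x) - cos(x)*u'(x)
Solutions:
 u(x) = C1*cos(x)^(sqrt(3))


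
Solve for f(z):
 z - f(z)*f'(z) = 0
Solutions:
 f(z) = -sqrt(C1 + z^2)
 f(z) = sqrt(C1 + z^2)


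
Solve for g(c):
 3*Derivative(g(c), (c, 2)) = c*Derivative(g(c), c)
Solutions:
 g(c) = C1 + C2*erfi(sqrt(6)*c/6)


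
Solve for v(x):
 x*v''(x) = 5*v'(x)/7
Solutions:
 v(x) = C1 + C2*x^(12/7)


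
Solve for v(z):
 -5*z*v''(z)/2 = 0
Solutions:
 v(z) = C1 + C2*z


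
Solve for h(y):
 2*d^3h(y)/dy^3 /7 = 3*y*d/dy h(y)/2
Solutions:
 h(y) = C1 + Integral(C2*airyai(42^(1/3)*y/2) + C3*airybi(42^(1/3)*y/2), y)


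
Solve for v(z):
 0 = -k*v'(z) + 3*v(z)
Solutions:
 v(z) = C1*exp(3*z/k)


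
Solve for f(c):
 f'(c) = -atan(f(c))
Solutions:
 Integral(1/atan(_y), (_y, f(c))) = C1 - c


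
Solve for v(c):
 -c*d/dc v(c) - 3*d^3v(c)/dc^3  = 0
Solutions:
 v(c) = C1 + Integral(C2*airyai(-3^(2/3)*c/3) + C3*airybi(-3^(2/3)*c/3), c)


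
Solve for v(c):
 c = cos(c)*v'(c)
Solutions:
 v(c) = C1 + Integral(c/cos(c), c)


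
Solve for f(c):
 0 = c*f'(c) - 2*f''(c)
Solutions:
 f(c) = C1 + C2*erfi(c/2)


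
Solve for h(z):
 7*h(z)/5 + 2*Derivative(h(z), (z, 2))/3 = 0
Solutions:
 h(z) = C1*sin(sqrt(210)*z/10) + C2*cos(sqrt(210)*z/10)


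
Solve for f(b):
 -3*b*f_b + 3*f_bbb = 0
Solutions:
 f(b) = C1 + Integral(C2*airyai(b) + C3*airybi(b), b)


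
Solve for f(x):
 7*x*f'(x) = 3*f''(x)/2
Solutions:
 f(x) = C1 + C2*erfi(sqrt(21)*x/3)


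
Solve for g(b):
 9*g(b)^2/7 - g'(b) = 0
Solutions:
 g(b) = -7/(C1 + 9*b)


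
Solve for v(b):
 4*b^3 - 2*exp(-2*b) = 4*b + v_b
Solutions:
 v(b) = C1 + b^4 - 2*b^2 + exp(-2*b)


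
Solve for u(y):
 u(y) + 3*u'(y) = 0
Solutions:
 u(y) = C1*exp(-y/3)


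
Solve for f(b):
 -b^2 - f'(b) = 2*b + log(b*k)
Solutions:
 f(b) = C1 - b^3/3 - b^2 - b*log(b*k) + b


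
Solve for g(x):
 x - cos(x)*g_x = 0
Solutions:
 g(x) = C1 + Integral(x/cos(x), x)


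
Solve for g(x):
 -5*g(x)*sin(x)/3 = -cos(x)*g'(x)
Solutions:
 g(x) = C1/cos(x)^(5/3)


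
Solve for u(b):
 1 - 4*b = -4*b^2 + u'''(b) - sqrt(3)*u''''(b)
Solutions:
 u(b) = C1 + C2*b + C3*b^2 + C4*exp(sqrt(3)*b/3) + b^5/15 + b^4*(-1 + 2*sqrt(3))/6 + b^3*(25 - 4*sqrt(3))/6


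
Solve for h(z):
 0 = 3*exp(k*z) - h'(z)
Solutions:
 h(z) = C1 + 3*exp(k*z)/k


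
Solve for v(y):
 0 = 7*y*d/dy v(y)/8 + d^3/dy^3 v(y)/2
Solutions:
 v(y) = C1 + Integral(C2*airyai(-14^(1/3)*y/2) + C3*airybi(-14^(1/3)*y/2), y)


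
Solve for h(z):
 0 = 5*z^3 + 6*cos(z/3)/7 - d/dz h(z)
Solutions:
 h(z) = C1 + 5*z^4/4 + 18*sin(z/3)/7


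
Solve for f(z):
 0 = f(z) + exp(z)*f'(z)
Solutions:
 f(z) = C1*exp(exp(-z))


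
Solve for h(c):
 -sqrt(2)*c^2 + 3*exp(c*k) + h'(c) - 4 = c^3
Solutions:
 h(c) = C1 + c^4/4 + sqrt(2)*c^3/3 + 4*c - 3*exp(c*k)/k


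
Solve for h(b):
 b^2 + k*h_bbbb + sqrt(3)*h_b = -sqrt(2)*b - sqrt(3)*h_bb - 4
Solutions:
 h(b) = C1 + C2*exp(b*(-6^(2/3)*(sqrt((27 + 4*sqrt(3)/k)/k^2) + 3*sqrt(3)/k)^(1/3) + 2*2^(1/3)*3^(5/6)/(k*(sqrt((27 + 4*sqrt(3)/k)/k^2) + 3*sqrt(3)/k)^(1/3)))/6) + C3*exp(b*(6^(2/3)*(sqrt((27 + 4*sqrt(3)/k)/k^2) + 3*sqrt(3)/k)^(1/3)/12 - 2^(2/3)*3^(1/6)*I*(sqrt((27 + 4*sqrt(3)/k)/k^2) + 3*sqrt(3)/k)^(1/3)/4 + 4*sqrt(3)/(k*(-6^(2/3) + 3*2^(2/3)*3^(1/6)*I)*(sqrt((27 + 4*sqrt(3)/k)/k^2) + 3*sqrt(3)/k)^(1/3)))) + C4*exp(b*(6^(2/3)*(sqrt((27 + 4*sqrt(3)/k)/k^2) + 3*sqrt(3)/k)^(1/3)/12 + 2^(2/3)*3^(1/6)*I*(sqrt((27 + 4*sqrt(3)/k)/k^2) + 3*sqrt(3)/k)^(1/3)/4 - 4*sqrt(3)/(k*(6^(2/3) + 3*2^(2/3)*3^(1/6)*I)*(sqrt((27 + 4*sqrt(3)/k)/k^2) + 3*sqrt(3)/k)^(1/3)))) - sqrt(3)*b^3/9 - sqrt(6)*b^2/6 + sqrt(3)*b^2/3 - 2*sqrt(3)*b + sqrt(6)*b/3


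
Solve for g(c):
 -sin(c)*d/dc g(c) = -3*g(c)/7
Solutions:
 g(c) = C1*(cos(c) - 1)^(3/14)/(cos(c) + 1)^(3/14)


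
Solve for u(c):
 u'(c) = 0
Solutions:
 u(c) = C1


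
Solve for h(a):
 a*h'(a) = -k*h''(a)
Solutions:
 h(a) = C1 + C2*sqrt(k)*erf(sqrt(2)*a*sqrt(1/k)/2)


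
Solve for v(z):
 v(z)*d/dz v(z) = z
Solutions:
 v(z) = -sqrt(C1 + z^2)
 v(z) = sqrt(C1 + z^2)


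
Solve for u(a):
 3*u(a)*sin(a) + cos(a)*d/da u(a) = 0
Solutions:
 u(a) = C1*cos(a)^3


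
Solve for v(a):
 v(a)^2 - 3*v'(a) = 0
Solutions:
 v(a) = -3/(C1 + a)


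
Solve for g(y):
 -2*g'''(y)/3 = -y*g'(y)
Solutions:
 g(y) = C1 + Integral(C2*airyai(2^(2/3)*3^(1/3)*y/2) + C3*airybi(2^(2/3)*3^(1/3)*y/2), y)


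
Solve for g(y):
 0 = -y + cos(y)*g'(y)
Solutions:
 g(y) = C1 + Integral(y/cos(y), y)


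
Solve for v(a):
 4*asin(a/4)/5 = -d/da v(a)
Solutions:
 v(a) = C1 - 4*a*asin(a/4)/5 - 4*sqrt(16 - a^2)/5


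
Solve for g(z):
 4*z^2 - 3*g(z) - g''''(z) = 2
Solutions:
 g(z) = 4*z^2/3 + (C1*sin(sqrt(2)*3^(1/4)*z/2) + C2*cos(sqrt(2)*3^(1/4)*z/2))*exp(-sqrt(2)*3^(1/4)*z/2) + (C3*sin(sqrt(2)*3^(1/4)*z/2) + C4*cos(sqrt(2)*3^(1/4)*z/2))*exp(sqrt(2)*3^(1/4)*z/2) - 2/3


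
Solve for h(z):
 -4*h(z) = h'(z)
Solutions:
 h(z) = C1*exp(-4*z)


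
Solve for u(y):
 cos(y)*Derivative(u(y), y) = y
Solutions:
 u(y) = C1 + Integral(y/cos(y), y)


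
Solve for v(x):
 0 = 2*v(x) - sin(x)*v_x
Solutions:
 v(x) = C1*(cos(x) - 1)/(cos(x) + 1)


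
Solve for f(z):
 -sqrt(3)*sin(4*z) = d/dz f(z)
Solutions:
 f(z) = C1 + sqrt(3)*cos(4*z)/4


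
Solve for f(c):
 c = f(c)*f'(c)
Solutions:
 f(c) = -sqrt(C1 + c^2)
 f(c) = sqrt(C1 + c^2)


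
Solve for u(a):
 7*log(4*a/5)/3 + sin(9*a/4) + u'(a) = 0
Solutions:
 u(a) = C1 - 7*a*log(a)/3 - 5*a*log(2) + a*log(10)/3 + 7*a/3 + 2*a*log(5) + 4*cos(9*a/4)/9


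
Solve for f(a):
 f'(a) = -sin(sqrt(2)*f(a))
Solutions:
 f(a) = sqrt(2)*(pi - acos((-exp(2*sqrt(2)*C1) - exp(2*sqrt(2)*a))/(exp(2*sqrt(2)*C1) - exp(2*sqrt(2)*a)))/2)
 f(a) = sqrt(2)*acos((-exp(2*sqrt(2)*C1) - exp(2*sqrt(2)*a))/(exp(2*sqrt(2)*C1) - exp(2*sqrt(2)*a)))/2


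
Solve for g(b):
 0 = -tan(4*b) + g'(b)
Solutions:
 g(b) = C1 - log(cos(4*b))/4


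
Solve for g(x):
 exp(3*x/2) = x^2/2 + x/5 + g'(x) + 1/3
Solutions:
 g(x) = C1 - x^3/6 - x^2/10 - x/3 + 2*exp(3*x/2)/3


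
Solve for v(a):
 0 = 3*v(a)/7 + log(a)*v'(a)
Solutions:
 v(a) = C1*exp(-3*li(a)/7)


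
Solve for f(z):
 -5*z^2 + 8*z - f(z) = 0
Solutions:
 f(z) = z*(8 - 5*z)


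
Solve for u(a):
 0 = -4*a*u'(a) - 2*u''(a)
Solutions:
 u(a) = C1 + C2*erf(a)


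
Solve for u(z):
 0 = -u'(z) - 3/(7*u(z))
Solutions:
 u(z) = -sqrt(C1 - 42*z)/7
 u(z) = sqrt(C1 - 42*z)/7


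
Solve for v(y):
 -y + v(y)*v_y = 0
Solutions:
 v(y) = -sqrt(C1 + y^2)
 v(y) = sqrt(C1 + y^2)


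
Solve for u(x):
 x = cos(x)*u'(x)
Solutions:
 u(x) = C1 + Integral(x/cos(x), x)


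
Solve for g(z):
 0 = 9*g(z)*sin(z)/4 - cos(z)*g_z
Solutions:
 g(z) = C1/cos(z)^(9/4)


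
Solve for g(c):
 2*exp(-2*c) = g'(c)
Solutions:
 g(c) = C1 - exp(-2*c)


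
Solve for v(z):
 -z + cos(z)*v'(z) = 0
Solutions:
 v(z) = C1 + Integral(z/cos(z), z)


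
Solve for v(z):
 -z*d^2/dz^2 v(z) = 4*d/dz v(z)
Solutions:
 v(z) = C1 + C2/z^3


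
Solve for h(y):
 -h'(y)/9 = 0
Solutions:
 h(y) = C1


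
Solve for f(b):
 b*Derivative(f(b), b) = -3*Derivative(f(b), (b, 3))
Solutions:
 f(b) = C1 + Integral(C2*airyai(-3^(2/3)*b/3) + C3*airybi(-3^(2/3)*b/3), b)


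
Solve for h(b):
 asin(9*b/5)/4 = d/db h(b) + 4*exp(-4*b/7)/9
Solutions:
 h(b) = C1 + b*asin(9*b/5)/4 + sqrt(25 - 81*b^2)/36 + 7*exp(-4*b/7)/9


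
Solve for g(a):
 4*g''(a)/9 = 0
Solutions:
 g(a) = C1 + C2*a


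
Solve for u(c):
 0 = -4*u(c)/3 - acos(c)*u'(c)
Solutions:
 u(c) = C1*exp(-4*Integral(1/acos(c), c)/3)


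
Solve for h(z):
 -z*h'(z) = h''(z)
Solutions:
 h(z) = C1 + C2*erf(sqrt(2)*z/2)


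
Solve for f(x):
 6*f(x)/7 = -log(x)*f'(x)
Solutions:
 f(x) = C1*exp(-6*li(x)/7)


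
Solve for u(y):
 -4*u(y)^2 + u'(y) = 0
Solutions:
 u(y) = -1/(C1 + 4*y)


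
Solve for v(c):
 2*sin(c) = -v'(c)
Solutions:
 v(c) = C1 + 2*cos(c)


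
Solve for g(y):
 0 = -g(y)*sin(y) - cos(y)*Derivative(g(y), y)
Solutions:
 g(y) = C1*cos(y)


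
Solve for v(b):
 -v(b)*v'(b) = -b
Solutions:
 v(b) = -sqrt(C1 + b^2)
 v(b) = sqrt(C1 + b^2)


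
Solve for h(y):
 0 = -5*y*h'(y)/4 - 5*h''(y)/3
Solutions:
 h(y) = C1 + C2*erf(sqrt(6)*y/4)


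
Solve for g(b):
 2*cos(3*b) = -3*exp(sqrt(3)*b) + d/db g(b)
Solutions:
 g(b) = C1 + sqrt(3)*exp(sqrt(3)*b) + 2*sin(3*b)/3


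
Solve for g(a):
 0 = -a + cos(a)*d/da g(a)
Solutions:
 g(a) = C1 + Integral(a/cos(a), a)


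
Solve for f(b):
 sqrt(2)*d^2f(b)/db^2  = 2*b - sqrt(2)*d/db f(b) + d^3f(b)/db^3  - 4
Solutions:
 f(b) = C1 + C2*exp(sqrt(2)*b*(1 - sqrt(1 + 2*sqrt(2)))/2) + C3*exp(sqrt(2)*b*(1 + sqrt(1 + 2*sqrt(2)))/2) + sqrt(2)*b^2/2 - 3*sqrt(2)*b


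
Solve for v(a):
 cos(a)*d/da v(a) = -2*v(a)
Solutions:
 v(a) = C1*(sin(a) - 1)/(sin(a) + 1)


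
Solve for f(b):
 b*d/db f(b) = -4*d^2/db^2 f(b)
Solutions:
 f(b) = C1 + C2*erf(sqrt(2)*b/4)


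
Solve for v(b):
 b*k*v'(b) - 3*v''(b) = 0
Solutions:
 v(b) = Piecewise((-sqrt(6)*sqrt(pi)*C1*erf(sqrt(6)*b*sqrt(-k)/6)/(2*sqrt(-k)) - C2, (k > 0) | (k < 0)), (-C1*b - C2, True))


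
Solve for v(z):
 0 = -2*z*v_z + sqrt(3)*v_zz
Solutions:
 v(z) = C1 + C2*erfi(3^(3/4)*z/3)


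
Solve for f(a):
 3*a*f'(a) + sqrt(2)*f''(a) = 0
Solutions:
 f(a) = C1 + C2*erf(2^(1/4)*sqrt(3)*a/2)


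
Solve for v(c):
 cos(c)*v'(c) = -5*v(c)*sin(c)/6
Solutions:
 v(c) = C1*cos(c)^(5/6)


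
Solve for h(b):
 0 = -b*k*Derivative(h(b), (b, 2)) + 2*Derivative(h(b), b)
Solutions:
 h(b) = C1 + b^(((re(k) + 2)*re(k) + im(k)^2)/(re(k)^2 + im(k)^2))*(C2*sin(2*log(b)*Abs(im(k))/(re(k)^2 + im(k)^2)) + C3*cos(2*log(b)*im(k)/(re(k)^2 + im(k)^2)))


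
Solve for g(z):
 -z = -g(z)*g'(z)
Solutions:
 g(z) = -sqrt(C1 + z^2)
 g(z) = sqrt(C1 + z^2)


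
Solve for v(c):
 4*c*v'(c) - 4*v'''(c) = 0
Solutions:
 v(c) = C1 + Integral(C2*airyai(c) + C3*airybi(c), c)


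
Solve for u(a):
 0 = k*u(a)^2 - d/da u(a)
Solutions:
 u(a) = -1/(C1 + a*k)


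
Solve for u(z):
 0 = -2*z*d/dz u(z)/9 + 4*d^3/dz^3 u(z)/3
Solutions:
 u(z) = C1 + Integral(C2*airyai(6^(2/3)*z/6) + C3*airybi(6^(2/3)*z/6), z)


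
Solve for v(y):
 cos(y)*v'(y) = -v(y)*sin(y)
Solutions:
 v(y) = C1*cos(y)


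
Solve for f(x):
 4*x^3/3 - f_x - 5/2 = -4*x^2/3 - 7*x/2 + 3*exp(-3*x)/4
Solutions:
 f(x) = C1 + x^4/3 + 4*x^3/9 + 7*x^2/4 - 5*x/2 + exp(-3*x)/4


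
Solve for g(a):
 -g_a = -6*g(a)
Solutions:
 g(a) = C1*exp(6*a)


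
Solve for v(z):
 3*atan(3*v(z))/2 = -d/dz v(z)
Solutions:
 Integral(1/atan(3*_y), (_y, v(z))) = C1 - 3*z/2


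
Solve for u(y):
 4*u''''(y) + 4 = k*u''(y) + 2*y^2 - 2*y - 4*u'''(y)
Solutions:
 u(y) = C1 + C2*y + C3*exp(y*(sqrt(k + 1) - 1)/2) + C4*exp(-y*(sqrt(k + 1) + 1)/2) - y^4/(6*k) + y^3*(1 - 8/k)/(3*k) + 2*y^2*(1 - 2/k - 16/k^2)/k
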